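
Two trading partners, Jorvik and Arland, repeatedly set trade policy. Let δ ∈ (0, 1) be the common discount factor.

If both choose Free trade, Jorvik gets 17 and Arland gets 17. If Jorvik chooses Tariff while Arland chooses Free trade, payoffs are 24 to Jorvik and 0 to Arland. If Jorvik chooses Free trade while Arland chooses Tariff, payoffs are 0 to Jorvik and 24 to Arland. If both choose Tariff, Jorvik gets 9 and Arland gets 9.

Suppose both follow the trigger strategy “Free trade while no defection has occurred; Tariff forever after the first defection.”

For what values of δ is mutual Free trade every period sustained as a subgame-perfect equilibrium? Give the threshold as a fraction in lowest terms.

Cooperation forever yields 17 each period: 17/(1−δ).
Deviating yields 24 once, then 9 forever: 24 + 9δ/(1−δ).
No profitable deviation requires 17/(1−δ) ≥ 24 + 9δ/(1−δ).
Multiplying by (1−δ): 17 ≥ 24(1−δ) + 9δ = 24 − 15δ.
So 15δ ≥ 7, i.e. δ ≥ 7/15.

7/15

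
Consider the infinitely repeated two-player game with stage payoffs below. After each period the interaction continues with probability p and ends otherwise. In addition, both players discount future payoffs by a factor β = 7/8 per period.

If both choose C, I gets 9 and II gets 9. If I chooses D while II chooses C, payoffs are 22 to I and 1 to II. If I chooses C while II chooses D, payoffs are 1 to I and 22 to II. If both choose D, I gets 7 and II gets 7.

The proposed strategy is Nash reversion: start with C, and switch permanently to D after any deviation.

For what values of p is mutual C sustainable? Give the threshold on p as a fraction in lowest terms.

Expected continuation weight on next period's payoff is β·p = 7/8·p, which plays the role of the discount factor.
Cooperation requires 7/8·p ≥ (22−9)/(22−7) = 13/15, hence p ≥ 104/105.

104/105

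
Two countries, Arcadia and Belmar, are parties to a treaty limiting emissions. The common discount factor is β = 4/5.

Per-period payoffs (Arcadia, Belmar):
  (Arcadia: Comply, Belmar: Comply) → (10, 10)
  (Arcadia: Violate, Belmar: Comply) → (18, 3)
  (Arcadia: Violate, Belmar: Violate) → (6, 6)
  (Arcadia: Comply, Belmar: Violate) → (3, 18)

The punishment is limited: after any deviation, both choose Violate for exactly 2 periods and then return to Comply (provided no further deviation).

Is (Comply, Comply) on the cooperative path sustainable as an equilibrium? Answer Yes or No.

A one-shot deviation gives 18 now, then 6 for 2 periods, then back to 10.
Gain from deviating: (18−10) today; loss: (10−6) in each of the next 2 periods.
No-deviation condition: (10−6)(β+…+β^2) ≥ 18−10, i.e. β+…+β^2 ≥ 2.
At β = 4/5: β+…+β^2 = 1.4400 < 2.0000.
So cooperation is not sustainable.

No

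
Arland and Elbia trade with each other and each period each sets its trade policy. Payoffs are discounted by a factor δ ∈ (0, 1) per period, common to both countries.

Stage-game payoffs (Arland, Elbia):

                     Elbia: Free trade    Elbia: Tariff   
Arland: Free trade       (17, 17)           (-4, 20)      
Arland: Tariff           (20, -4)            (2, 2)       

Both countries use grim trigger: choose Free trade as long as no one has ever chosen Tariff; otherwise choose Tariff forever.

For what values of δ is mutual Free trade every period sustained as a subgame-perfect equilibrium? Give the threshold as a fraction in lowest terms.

17/(1−δ) ≥ 20 + 2δ/(1−δ)
17 ≥ 20 − 18δ
δ ≥ 3/18 = 1/6.

1/6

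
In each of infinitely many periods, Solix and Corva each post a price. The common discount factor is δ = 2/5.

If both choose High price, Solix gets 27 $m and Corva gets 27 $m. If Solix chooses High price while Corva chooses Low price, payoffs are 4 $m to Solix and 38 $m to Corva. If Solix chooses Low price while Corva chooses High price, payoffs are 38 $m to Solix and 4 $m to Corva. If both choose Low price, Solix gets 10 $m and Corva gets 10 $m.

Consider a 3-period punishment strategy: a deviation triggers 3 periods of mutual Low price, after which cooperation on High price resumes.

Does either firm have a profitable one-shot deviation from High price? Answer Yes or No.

Yes

Comparing payoff streams over the 4 periods until play realigns: cooperate → 27(1+δ+…+δ^3); deviate → 38 + 10(δ+…+δ^3).
Cooperation is sustained iff (27−10)(δ+…+δ^3) ≥ 38−27.
δ+…+δ^3 = 2/5·(1−(2/5)^3)/(1−2/5) = 0.6240, and (38−27)/(27−10) = 0.6471.
0.6240 < 0.6471, so cooperation is not sustainable.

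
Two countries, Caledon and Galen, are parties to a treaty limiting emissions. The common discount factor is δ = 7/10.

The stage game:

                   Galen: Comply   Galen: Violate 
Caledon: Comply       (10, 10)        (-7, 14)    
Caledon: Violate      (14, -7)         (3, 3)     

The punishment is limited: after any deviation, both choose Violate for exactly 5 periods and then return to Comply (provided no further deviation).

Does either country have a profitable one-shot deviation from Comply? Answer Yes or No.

IC: δ+…+δ^5 ≥ (14−10)/(10−3) = 4/7.
At δ = 7/10: partial sum = 1.9412 ≥ 0.5714. Cooperation sustainable.

No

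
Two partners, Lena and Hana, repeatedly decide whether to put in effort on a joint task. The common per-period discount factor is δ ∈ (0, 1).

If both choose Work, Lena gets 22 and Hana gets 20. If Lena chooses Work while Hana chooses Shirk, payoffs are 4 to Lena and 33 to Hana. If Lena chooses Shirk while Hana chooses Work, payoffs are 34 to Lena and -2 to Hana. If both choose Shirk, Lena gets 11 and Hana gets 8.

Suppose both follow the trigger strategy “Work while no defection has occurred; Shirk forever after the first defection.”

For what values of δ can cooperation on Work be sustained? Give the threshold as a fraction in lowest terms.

Lena's threshold: (34−22)/(34−11) = 12/23.
Hana's threshold: (33−20)/(33−8) = 13/25.
12/23 > 13/25, so Lena binds and δ* = 12/23.

12/23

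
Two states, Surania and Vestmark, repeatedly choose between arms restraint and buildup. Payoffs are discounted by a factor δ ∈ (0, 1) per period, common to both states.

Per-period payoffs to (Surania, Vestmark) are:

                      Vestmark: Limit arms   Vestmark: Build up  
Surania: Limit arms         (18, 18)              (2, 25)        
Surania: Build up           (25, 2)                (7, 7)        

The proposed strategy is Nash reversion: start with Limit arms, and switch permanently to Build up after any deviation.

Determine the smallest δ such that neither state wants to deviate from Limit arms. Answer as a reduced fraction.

18/(1−δ) ≥ 25 + 7δ/(1−δ)
18 ≥ 25 − 18δ
δ ≥ 7/18.

7/18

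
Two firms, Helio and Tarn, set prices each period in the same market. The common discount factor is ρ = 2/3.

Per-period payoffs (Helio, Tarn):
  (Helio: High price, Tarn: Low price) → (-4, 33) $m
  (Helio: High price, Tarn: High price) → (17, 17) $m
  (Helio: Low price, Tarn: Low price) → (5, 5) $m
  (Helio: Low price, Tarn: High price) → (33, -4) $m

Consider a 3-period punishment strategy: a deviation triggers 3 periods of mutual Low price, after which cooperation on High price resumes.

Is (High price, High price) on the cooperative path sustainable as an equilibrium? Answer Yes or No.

Yes

Comparing payoff streams over the 4 periods until play realigns: cooperate → 17(1+ρ+…+ρ^3); deviate → 33 + 5(ρ+…+ρ^3).
Cooperation is sustained iff (17−5)(ρ+…+ρ^3) ≥ 33−17.
ρ+…+ρ^3 = 2/3·(1−(2/3)^3)/(1−2/3) = 1.4074, and (33−17)/(17−5) = 1.3333.
1.4074 ≥ 1.3333, so cooperation is sustainable.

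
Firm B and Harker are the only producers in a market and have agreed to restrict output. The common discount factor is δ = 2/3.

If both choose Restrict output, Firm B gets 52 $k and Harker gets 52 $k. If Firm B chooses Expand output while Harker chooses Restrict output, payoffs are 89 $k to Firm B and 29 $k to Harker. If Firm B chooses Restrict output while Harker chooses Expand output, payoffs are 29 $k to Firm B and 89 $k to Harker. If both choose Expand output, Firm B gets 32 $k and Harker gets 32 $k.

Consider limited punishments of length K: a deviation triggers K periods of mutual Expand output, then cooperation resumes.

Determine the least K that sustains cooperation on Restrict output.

7

Need Σ_{k=1}^{K} δ^k ≥ (89−52)/(52−32) = 1.8500 at δ = 2/3.
At K = 6 the sum is 1.8244 < 1.8500; at K = 7 it is 1.8829 ≥ 1.8500.
So the minimum punishment length is K = 7.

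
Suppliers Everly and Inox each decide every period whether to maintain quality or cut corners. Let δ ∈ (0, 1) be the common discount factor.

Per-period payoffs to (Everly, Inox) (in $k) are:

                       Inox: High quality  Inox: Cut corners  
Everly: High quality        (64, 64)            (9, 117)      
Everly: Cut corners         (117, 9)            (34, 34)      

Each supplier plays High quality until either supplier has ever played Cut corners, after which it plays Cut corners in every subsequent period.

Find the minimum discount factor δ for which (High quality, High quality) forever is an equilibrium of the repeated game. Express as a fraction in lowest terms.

One-period gain from deviating is 117 − 64 = 53. The loss is 64 − 34 = 30 in every subsequent period, with present value 30·δ/(1−δ).
Deviation is unprofitable when 30·δ/(1−δ) ≥ 53, i.e. δ/(1−δ) ≥ 53/30.
Equivalently δ ≥ 53/(53+30) = 53/83.

53/83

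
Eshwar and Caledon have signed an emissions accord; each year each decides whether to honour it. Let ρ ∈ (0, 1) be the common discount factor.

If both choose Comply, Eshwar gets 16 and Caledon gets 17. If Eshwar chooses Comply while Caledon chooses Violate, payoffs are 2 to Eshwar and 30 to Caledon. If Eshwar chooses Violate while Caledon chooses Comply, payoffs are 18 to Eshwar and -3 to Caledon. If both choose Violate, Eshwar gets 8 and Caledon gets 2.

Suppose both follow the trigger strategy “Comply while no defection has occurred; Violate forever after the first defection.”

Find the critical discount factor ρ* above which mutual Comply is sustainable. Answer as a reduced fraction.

13/28

Eshwar: cooperation gives 16 each period; deviation gives 18 once then 8 forever.
  16/(1−ρ) ≥ 18 + 8ρ/(1−ρ) ⇒ ρ ≥ 2/10 = 1/5.
Caledon: cooperation gives 17 each period; deviation gives 30 once then 2 forever.
  ρ ≥ 13/28.
Both must hold, so the binding constraint is Caledon's: ρ ≥ 13/28.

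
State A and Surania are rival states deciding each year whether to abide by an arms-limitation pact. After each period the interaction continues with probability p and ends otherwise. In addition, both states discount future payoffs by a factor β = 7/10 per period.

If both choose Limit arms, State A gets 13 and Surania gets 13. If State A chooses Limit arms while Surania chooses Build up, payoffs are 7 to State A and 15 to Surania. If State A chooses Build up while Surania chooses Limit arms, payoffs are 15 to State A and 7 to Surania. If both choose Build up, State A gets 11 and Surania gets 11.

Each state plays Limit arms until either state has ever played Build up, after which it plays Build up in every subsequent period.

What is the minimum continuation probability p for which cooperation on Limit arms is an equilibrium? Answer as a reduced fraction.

5/7

Expected continuation weight on next period's payoff is β·p = 7/10·p, which plays the role of the discount factor.
Cooperation requires 7/10·p ≥ (15−13)/(15−11) = 1/2, hence p ≥ 5/7.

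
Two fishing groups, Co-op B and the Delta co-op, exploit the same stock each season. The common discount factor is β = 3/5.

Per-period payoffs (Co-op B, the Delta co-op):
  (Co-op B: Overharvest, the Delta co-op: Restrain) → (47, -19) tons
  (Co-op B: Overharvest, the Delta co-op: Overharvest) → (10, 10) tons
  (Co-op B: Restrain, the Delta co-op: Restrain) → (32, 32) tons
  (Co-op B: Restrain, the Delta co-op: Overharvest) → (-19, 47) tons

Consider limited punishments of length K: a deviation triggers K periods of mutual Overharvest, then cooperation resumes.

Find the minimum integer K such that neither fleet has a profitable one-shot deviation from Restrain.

No profitable deviation requires (32−10)(β+…+β^K) ≥ 47−32, i.e. β+…+β^K ≥ 15/22 ≈ 0.6818.
With β = 3/5, the partial sums are K=1: 0.6000, K=2: 0.9600.
K = 2 is the first length at which the sum reaches 0.6818.

2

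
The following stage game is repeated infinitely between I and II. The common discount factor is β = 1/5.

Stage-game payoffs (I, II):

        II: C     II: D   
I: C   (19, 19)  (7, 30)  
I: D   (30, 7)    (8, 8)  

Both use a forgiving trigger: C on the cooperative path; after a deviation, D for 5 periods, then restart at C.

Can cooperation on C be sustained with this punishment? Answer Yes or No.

A one-shot deviation gives 30 now, then 8 for 5 periods, then back to 19.
Gain from deviating: (30−19) today; loss: (19−8) in each of the next 5 periods.
No-deviation condition: (19−8)(β+…+β^5) ≥ 30−19, i.e. β+…+β^5 ≥ 1.
At β = 1/5: β+…+β^5 = 0.2499 < 1.0000.
So cooperation is not sustainable.

No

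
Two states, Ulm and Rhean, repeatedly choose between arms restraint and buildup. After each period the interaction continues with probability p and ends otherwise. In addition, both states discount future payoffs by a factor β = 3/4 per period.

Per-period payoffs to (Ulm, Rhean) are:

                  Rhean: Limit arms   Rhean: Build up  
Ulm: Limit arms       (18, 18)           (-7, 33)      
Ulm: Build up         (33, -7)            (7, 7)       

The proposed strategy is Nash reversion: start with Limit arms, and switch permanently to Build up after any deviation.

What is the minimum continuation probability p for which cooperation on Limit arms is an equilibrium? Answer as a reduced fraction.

10/13

With continuation probability p and discount β, the effective per-period discount factor is βp.
Grim-trigger IC: βp ≥ (33−18)/(33−7) = 15/26.
So p ≥ (15/26)/(3/4) = 10/13.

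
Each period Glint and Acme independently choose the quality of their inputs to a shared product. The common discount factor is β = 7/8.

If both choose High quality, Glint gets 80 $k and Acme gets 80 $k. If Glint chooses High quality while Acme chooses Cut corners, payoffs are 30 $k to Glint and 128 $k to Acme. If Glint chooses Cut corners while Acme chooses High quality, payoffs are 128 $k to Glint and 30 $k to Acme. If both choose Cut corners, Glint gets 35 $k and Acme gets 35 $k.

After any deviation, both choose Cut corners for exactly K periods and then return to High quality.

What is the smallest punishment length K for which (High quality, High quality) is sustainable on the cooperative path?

No profitable deviation requires (80−35)(β+…+β^K) ≥ 128−80, i.e. β+…+β^K ≥ 16/15 ≈ 1.0667.
With β = 7/8, the partial sums are K=1: 0.8750, K=2: 1.6406.
K = 2 is the first length at which the sum reaches 1.0667.

2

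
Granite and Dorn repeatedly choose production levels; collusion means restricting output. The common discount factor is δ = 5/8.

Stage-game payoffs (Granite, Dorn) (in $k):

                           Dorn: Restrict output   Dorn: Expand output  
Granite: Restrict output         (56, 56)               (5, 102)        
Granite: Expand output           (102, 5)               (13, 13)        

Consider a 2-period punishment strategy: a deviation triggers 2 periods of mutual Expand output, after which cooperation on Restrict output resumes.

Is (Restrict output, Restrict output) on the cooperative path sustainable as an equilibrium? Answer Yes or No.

IC: δ+…+δ^2 ≥ (102−56)/(56−13) = 46/43.
At δ = 5/8: partial sum = 1.0156 < 1.0698. Cooperation not sustainable.

No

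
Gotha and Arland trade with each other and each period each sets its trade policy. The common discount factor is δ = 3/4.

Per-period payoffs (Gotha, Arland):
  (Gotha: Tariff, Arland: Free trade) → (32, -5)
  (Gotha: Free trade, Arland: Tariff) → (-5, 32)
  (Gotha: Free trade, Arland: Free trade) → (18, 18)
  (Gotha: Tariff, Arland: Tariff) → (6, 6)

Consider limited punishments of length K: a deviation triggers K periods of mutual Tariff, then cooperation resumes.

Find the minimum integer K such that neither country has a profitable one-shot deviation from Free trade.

2

Need Σ_{k=1}^{K} δ^k ≥ (32−18)/(18−6) = 1.1667 at δ = 3/4.
At K = 1 the sum is 0.7500 < 1.1667; at K = 2 it is 1.3125 ≥ 1.1667.
So the minimum punishment length is K = 2.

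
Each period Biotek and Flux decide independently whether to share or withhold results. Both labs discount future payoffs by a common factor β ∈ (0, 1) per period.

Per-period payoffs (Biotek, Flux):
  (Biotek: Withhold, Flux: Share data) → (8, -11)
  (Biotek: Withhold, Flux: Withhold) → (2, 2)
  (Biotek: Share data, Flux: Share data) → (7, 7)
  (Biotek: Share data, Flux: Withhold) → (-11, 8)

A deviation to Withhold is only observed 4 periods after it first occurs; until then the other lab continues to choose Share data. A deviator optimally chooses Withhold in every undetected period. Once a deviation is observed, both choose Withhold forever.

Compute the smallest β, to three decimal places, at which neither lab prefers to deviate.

0.639

Deviating for the 4 undetected periods gains 8−7 = 1 per period over cooperation, then loses 7−2 = 5 per period forever once punishment starts.
Gain: 1(1 + β + … + β^3); loss: 5·β^4/(1−β).
No profitable deviation ⇔ 1(1−β^4) ≤ 5·β^4, i.e. β^4 ≥ 1/(1+5) = 1/6.
Hence β ≥ (1/6)^(1/4) ≈ 0.639.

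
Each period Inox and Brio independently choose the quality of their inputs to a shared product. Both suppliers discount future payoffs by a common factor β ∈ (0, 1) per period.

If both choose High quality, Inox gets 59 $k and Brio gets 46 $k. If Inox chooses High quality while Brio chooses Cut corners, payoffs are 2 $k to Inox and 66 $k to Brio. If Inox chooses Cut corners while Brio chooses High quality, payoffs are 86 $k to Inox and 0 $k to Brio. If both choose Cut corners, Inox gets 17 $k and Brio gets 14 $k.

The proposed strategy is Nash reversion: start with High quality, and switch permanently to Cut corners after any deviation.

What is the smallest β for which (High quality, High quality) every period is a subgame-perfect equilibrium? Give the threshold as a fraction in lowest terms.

9/23

Inox's threshold: (86−59)/(86−17) = 9/23.
Brio's threshold: (66−46)/(66−14) = 5/13.
9/23 > 5/13, so Inox binds and β* = 9/23.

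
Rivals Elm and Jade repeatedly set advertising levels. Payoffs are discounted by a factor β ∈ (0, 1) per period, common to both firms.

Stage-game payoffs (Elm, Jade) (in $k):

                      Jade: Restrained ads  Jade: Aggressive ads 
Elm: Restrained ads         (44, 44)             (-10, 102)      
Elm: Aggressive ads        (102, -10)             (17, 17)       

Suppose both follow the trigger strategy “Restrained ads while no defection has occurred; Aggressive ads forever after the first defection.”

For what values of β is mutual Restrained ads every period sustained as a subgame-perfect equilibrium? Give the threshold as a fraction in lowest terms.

44/(1−β) ≥ 102 + 17β/(1−β)
44 ≥ 102 − 85β
β ≥ 58/85.

58/85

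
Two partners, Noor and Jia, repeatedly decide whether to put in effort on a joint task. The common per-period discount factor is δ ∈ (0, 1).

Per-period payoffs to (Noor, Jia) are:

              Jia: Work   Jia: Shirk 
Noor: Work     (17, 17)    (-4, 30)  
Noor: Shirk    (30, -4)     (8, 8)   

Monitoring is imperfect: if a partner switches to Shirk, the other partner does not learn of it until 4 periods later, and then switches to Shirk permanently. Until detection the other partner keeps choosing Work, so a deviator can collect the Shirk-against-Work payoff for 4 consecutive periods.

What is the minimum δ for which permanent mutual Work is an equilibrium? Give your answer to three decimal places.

0.877

Deviating for the 4 undetected periods gains 30−17 = 13 per period over cooperation, then loses 17−8 = 9 per period forever once punishment starts.
Gain: 13(1 + δ + … + δ^3); loss: 9·δ^4/(1−δ).
No profitable deviation ⇔ 13(1−δ^4) ≤ 9·δ^4, i.e. δ^4 ≥ 13/(13+9) = 13/22.
Hence δ ≥ (13/22)^(1/4) ≈ 0.877.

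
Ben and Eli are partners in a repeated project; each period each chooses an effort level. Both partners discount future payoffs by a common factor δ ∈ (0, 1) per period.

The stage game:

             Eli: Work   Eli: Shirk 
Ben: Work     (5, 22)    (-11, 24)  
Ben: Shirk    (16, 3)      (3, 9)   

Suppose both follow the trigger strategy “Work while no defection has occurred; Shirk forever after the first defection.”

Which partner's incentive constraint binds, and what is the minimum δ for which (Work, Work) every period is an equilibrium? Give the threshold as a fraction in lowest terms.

Ben's threshold: (16−5)/(16−3) = 11/13.
Eli's threshold: (24−22)/(24−9) = 2/15.
11/13 > 2/15, so Ben binds and δ* = 11/13.

Ben; δ ≥ 11/13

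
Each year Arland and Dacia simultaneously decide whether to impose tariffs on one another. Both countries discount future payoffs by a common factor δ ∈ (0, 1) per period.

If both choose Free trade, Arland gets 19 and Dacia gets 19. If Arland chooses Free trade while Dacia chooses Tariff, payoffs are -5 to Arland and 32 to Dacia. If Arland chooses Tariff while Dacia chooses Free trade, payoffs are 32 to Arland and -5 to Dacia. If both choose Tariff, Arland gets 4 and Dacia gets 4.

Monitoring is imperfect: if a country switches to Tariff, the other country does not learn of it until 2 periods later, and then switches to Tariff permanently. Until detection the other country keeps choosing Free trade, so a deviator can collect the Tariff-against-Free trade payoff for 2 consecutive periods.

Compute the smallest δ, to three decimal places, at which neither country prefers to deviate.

The best deviation is to choose Tariff for all 2 undetected periods, earning 32 each, then 4 forever once detected.
Deviation value: 32(1−δ^2)/(1−δ) + 4δ^2/(1−δ); cooperation value: 19/(1−δ).
IC: 19 ≥ 32(1−δ^2) + 4δ^2 = 32 − 28δ^2.
So δ^2 ≥ 13/28, giving δ ≥ (13/28)^(1/2) ≈ 0.681.

0.681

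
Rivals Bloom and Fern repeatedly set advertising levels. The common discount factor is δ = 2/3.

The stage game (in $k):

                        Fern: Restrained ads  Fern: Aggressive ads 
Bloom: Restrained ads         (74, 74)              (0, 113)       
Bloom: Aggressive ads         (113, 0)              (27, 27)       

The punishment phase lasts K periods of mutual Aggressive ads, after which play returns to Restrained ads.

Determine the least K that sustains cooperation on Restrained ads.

IC: δ(1−δ^K)/(1−δ) ≥ (113−74)/(74−27) = 39/47.
With δ = 2/3: need 1 − δ^K ≥ 39/47·(1−2/3)/(2/3), i.e. δ^K ≤ 0.5851.
Since (2/3)^1 = 0.6667 and (2/3)^2 = 0.4444, the smallest such K is 2.

2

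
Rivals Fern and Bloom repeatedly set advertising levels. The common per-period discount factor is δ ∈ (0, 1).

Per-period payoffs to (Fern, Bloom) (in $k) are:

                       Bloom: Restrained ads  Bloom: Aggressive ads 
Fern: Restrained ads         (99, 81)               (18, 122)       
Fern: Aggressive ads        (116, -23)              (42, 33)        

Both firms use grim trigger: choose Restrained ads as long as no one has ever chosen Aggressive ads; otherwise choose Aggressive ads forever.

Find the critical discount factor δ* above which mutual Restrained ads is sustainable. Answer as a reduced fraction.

41/89

Fern's threshold: (116−99)/(116−42) = 17/74.
Bloom's threshold: (122−81)/(122−33) = 41/89.
17/74 < 41/89, so Bloom binds and δ* = 41/89.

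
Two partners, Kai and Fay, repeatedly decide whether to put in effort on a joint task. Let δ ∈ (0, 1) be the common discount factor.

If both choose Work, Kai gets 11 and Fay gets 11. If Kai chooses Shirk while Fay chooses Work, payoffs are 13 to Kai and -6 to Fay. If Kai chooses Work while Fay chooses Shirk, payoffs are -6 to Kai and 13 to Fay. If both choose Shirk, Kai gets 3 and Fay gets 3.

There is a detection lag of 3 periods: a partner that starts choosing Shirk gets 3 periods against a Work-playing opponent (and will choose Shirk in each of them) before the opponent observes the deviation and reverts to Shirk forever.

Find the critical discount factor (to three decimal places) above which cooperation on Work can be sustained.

Deviating for the 3 undetected periods gains 13−11 = 2 per period over cooperation, then loses 11−3 = 8 per period forever once punishment starts.
Gain: 2(1 + δ + … + δ^2); loss: 8·δ^3/(1−δ).
No profitable deviation ⇔ 2(1−δ^3) ≤ 8·δ^3, i.e. δ^3 ≥ 2/(2+8) = 1/5.
Hence δ ≥ (1/5)^(1/3) ≈ 0.585.

0.585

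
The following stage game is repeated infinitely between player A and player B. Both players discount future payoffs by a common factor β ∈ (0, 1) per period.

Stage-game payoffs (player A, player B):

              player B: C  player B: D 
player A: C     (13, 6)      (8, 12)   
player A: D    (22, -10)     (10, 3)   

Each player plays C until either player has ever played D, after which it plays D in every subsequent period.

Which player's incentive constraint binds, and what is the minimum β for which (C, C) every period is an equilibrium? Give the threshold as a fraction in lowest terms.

player A's threshold: (22−13)/(22−10) = 3/4.
player B's threshold: (12−6)/(12−3) = 2/3.
3/4 > 2/3, so player A binds and β* = 3/4.

player A; β ≥ 3/4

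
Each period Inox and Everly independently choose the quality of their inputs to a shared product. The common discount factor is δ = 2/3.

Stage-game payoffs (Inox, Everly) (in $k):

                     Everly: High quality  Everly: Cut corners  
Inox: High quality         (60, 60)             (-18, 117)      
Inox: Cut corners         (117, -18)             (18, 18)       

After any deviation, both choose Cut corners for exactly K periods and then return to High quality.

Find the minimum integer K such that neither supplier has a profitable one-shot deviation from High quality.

No profitable deviation requires (60−18)(δ+…+δ^K) ≥ 117−60, i.e. δ+…+δ^K ≥ 19/14 ≈ 1.3571.
With δ = 2/3, the partial sums are K=1: 0.6667, K=2: 1.1111, K=3: 1.4074.
K = 3 is the first length at which the sum reaches 1.3571.

3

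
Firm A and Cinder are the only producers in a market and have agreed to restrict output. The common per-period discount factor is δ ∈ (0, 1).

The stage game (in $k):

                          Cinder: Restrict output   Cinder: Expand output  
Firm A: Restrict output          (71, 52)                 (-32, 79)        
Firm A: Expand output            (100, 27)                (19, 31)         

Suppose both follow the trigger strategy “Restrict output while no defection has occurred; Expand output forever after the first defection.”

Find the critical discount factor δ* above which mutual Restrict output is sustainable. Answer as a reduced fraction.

9/16

Firm A's threshold: (100−71)/(100−19) = 29/81.
Cinder's threshold: (79−52)/(79−31) = 9/16.
29/81 < 9/16, so Cinder binds and δ* = 9/16.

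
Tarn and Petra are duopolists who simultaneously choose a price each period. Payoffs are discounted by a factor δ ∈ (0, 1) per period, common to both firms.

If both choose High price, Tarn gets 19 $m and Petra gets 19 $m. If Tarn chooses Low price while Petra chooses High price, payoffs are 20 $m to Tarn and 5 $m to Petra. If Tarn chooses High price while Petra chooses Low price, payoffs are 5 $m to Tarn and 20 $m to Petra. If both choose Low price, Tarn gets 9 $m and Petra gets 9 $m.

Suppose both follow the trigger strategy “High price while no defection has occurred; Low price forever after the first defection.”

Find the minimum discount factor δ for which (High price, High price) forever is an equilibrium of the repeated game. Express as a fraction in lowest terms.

1/11

One-period gain from deviating is 20 − 19 = 1. The loss is 19 − 9 = 10 in every subsequent period, with present value 10·δ/(1−δ).
Deviation is unprofitable when 10·δ/(1−δ) ≥ 1, i.e. δ/(1−δ) ≥ 1/10.
Equivalently δ ≥ 1/(1+10) = 1/11.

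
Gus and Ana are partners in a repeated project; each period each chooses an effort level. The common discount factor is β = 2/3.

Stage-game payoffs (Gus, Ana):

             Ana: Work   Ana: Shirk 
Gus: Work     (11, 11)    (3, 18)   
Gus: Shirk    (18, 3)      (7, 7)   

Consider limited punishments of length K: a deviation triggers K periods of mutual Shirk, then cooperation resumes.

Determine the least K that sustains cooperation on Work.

IC: β(1−β^K)/(1−β) ≥ (18−11)/(11−7) = 7/4.
With β = 2/3: need 1 − β^K ≥ 7/4·(1−2/3)/(2/3), i.e. β^K ≤ 0.1250.
Since (2/3)^5 = 0.1317 and (2/3)^6 = 0.0878, the smallest such K is 6.

6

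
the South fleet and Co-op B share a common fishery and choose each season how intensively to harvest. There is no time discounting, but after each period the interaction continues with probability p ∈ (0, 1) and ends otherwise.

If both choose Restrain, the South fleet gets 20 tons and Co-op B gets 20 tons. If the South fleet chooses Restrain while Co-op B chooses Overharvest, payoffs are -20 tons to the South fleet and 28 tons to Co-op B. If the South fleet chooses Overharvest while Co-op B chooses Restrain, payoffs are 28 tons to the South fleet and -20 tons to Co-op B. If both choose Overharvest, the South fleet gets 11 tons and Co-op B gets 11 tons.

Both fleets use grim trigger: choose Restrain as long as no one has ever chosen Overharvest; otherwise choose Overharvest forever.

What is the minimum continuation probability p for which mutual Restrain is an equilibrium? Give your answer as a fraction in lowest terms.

With no time discounting, the continuation probability p plays the role of the discount factor.
Grim-trigger IC: 20/(1−p) ≥ 28 + 11p/(1−p) ⇒ p ≥ (28−20)/(28−11) = 8/17.

8/17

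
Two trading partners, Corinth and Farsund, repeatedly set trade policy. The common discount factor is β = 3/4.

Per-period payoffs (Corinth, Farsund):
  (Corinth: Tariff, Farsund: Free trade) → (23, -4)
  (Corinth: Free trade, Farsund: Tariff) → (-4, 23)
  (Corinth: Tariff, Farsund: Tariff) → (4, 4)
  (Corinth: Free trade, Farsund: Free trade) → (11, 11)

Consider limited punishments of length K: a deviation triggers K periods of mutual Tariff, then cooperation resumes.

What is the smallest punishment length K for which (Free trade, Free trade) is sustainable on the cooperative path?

3

Need Σ_{k=1}^{K} β^k ≥ (23−11)/(11−4) = 1.7143 at β = 3/4.
At K = 2 the sum is 1.3125 < 1.7143; at K = 3 it is 1.7344 ≥ 1.7143.
So the minimum punishment length is K = 3.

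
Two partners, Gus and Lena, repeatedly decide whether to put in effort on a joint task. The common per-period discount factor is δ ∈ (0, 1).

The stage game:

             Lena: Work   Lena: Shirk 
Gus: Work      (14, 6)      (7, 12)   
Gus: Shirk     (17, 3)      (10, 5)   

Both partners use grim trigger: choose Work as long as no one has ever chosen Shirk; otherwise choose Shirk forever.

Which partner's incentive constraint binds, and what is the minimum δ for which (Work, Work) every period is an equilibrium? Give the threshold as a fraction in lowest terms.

Lena; δ ≥ 6/7

For Gus: deviation gain 17−14 = 3, per-period punishment loss 14−10 = 4. IC gives δ ≥ 3/7.
For Lena: gain 6, loss 1 per period, so δ ≥ 6/7.
The tighter constraint is Lena's, so cooperation needs δ ≥ 6/7.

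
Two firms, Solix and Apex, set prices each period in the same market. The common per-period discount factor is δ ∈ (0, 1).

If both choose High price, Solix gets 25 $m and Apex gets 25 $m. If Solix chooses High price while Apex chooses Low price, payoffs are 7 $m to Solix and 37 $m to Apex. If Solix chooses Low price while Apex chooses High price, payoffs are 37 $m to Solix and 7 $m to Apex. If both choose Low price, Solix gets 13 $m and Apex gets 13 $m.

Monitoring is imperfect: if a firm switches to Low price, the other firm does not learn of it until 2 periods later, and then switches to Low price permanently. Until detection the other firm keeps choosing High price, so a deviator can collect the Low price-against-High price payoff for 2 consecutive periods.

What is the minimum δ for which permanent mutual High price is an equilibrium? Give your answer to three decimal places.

A deviator earns 37 for 2 periods, then 13 forever; cooperating earns 25 forever. Multiplying the IC by (1−δ):
25 ≥ 37(1−δ^2) + 13δ^2, so 24·δ^2 ≥ 12 and δ^2 ≥ 1/2.
δ ≥ (1/2)^(1/2) ≈ 0.707.

0.707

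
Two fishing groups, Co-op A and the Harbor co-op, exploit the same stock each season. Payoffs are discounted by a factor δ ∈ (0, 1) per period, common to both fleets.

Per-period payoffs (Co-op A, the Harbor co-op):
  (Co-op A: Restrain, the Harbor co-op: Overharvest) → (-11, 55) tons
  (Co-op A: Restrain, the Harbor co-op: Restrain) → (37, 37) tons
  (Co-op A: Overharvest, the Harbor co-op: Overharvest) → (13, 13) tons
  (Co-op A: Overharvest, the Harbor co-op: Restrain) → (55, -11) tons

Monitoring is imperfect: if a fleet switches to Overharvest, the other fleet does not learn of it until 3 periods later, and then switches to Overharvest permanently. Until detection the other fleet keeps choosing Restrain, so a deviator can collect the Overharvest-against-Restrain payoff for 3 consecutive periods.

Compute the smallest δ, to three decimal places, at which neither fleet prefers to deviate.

The best deviation is to choose Overharvest for all 3 undetected periods, earning 55 each, then 13 forever once detected.
Deviation value: 55(1−δ^3)/(1−δ) + 13δ^3/(1−δ); cooperation value: 37/(1−δ).
IC: 37 ≥ 55(1−δ^3) + 13δ^3 = 55 − 42δ^3.
So δ^3 ≥ 18/42 = 3/7, giving δ ≥ (3/7)^(1/3) ≈ 0.754.

0.754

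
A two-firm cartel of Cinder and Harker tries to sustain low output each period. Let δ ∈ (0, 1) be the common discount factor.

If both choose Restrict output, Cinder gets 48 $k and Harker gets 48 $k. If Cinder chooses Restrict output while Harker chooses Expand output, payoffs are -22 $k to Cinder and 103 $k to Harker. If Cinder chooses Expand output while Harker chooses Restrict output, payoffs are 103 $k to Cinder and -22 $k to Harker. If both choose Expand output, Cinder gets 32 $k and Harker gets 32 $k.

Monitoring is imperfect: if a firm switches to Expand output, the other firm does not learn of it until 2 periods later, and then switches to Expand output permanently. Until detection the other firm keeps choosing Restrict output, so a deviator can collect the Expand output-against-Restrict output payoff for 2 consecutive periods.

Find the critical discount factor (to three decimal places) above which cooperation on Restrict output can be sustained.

0.880

A deviator earns 103 for 2 periods, then 32 forever; cooperating earns 48 forever. Multiplying the IC by (1−δ):
48 ≥ 103(1−δ^2) + 32δ^2, so 71·δ^2 ≥ 55 and δ^2 ≥ 55/71.
δ ≥ (55/71)^(1/2) ≈ 0.880.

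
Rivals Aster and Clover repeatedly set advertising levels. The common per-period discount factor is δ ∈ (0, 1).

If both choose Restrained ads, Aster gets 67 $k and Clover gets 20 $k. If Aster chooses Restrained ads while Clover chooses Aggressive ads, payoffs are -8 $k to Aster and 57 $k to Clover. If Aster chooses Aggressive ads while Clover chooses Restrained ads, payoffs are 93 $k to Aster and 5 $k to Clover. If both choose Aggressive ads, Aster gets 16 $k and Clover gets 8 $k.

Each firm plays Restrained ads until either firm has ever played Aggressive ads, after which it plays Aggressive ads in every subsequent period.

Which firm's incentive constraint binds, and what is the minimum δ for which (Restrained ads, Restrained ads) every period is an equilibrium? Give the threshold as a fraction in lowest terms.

Clover; δ ≥ 37/49

Aster: cooperation gives 67 each period; deviation gives 93 once then 16 forever.
  67/(1−δ) ≥ 93 + 16δ/(1−δ) ⇒ δ ≥ 26/77.
Clover: cooperation gives 20 each period; deviation gives 57 once then 8 forever.
  δ ≥ 37/49.
Both must hold, so the binding constraint is Clover's: δ ≥ 37/49.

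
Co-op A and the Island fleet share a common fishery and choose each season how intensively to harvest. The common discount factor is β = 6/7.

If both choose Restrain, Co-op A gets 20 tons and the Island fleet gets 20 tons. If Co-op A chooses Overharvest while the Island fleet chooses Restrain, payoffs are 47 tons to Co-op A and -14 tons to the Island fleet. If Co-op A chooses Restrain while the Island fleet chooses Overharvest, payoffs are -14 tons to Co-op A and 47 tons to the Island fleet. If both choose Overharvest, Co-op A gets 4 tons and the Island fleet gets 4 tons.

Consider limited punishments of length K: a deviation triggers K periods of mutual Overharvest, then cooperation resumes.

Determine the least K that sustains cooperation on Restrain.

IC: β(1−β^K)/(1−β) ≥ (47−20)/(20−4) = 27/16.
With β = 6/7: need 1 − β^K ≥ 27/16·(1−6/7)/(6/7), i.e. β^K ≤ 0.7188.
Since (6/7)^2 = 0.7347 and (6/7)^3 = 0.6297, the smallest such K is 3.

3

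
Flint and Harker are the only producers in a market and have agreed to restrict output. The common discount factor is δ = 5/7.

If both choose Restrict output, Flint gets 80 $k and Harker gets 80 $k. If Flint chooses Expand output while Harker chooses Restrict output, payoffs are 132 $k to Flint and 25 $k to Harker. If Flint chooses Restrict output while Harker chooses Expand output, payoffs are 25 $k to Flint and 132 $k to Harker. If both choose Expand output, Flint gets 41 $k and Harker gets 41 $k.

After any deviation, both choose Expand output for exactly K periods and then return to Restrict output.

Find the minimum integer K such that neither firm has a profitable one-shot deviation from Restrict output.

3

No profitable deviation requires (80−41)(δ+…+δ^K) ≥ 132−80, i.e. δ+…+δ^K ≥ 4/3 ≈ 1.3333.
With δ = 5/7, the partial sums are K=1: 0.7143, K=2: 1.2245, K=3: 1.5889.
K = 3 is the first length at which the sum reaches 1.3333.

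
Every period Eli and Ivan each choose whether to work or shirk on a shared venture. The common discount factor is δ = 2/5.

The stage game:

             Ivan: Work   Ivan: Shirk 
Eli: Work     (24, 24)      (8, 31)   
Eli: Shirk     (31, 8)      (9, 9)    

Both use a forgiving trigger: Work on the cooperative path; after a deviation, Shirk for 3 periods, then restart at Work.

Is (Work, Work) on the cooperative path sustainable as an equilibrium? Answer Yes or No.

Comparing payoff streams over the 4 periods until play realigns: cooperate → 24(1+δ+…+δ^3); deviate → 31 + 9(δ+…+δ^3).
Cooperation is sustained iff (24−9)(δ+…+δ^3) ≥ 31−24.
δ+…+δ^3 = 2/5·(1−(2/5)^3)/(1−2/5) = 0.6240, and (31−24)/(24−9) = 0.4667.
0.6240 ≥ 0.4667, so cooperation is sustainable.

Yes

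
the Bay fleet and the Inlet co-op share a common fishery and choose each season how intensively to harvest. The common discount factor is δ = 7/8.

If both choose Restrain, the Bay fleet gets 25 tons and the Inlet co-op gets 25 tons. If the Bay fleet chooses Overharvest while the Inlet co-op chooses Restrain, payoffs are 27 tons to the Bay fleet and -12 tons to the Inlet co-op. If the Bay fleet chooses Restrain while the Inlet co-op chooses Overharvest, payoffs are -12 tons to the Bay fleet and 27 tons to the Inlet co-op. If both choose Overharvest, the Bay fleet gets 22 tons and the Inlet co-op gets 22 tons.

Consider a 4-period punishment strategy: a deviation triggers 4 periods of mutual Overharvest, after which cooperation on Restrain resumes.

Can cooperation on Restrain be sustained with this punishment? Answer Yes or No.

Yes

Comparing payoff streams over the 5 periods until play realigns: cooperate → 25(1+δ+…+δ^4); deviate → 27 + 22(δ+…+δ^4).
Cooperation is sustained iff (25−22)(δ+…+δ^4) ≥ 27−25.
δ+…+δ^4 = 7/8·(1−(7/8)^4)/(1−7/8) = 2.8967, and (27−25)/(25−22) = 0.6667.
2.8967 ≥ 0.6667, so cooperation is sustainable.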